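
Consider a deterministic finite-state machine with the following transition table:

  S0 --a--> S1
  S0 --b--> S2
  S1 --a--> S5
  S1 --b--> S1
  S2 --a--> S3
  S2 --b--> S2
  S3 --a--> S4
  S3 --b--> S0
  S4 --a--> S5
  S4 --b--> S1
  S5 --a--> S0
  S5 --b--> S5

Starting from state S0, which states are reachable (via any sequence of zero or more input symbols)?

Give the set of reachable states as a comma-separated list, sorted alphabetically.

BFS from S0:
  visit S0: S0--a-->S1 (new), S0--b-->S2 (new)
  visit S1: S1--a-->S5 (new), S1--b-->S1 (seen)
  visit S2: S2--a-->S3 (new), S2--b-->S2 (seen)
  visit S5: S5--a-->S0 (seen), S5--b-->S5 (seen)
  visit S3: S3--a-->S4 (new), S3--b-->S0 (seen)
  visit S4: S4--a-->S5 (seen), S4--b-->S1 (seen)

Answer: S0, S1, S2, S3, S4, S5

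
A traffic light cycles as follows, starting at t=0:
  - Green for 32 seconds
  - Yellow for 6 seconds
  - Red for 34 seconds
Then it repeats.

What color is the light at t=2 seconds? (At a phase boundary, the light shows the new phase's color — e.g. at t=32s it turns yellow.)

Cycle length = 32 + 6 + 34 = 72s
t = 2, phase_t = 2 mod 72 = 2
2 < 32 (green end) → GREEN

Answer: green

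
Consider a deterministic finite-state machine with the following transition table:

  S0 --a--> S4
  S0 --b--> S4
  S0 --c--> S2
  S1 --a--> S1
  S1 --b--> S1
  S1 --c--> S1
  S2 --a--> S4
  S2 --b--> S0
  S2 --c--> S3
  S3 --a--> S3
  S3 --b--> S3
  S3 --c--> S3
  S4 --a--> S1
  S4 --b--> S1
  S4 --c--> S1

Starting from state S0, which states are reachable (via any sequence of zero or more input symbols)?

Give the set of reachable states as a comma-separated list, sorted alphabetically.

Answer: S0, S1, S2, S3, S4

Derivation:
BFS from S0:
  visit S0: S0--a-->S4 (new), S0--b-->S4 (seen), S0--c-->S2 (new)
  visit S4: S4--a-->S1 (new), S4--b-->S1 (seen), S4--c-->S1 (seen)
  visit S2: S2--a-->S4 (seen), S2--b-->S0 (seen), S2--c-->S3 (new)
  visit S1: S1--a-->S1 (seen), S1--b-->S1 (seen), S1--c-->S1 (seen)
  visit S3: S3--a-->S3 (seen), S3--b-->S3 (seen), S3--c-->S3 (seen)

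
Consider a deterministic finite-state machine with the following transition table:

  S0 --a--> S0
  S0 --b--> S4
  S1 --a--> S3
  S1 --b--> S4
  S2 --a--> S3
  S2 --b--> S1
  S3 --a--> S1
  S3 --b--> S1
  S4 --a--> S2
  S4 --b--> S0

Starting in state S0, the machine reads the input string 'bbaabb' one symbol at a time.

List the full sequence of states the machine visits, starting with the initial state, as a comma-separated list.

Start: S0
  read 'b': S0 --b--> S4
  read 'b': S4 --b--> S0
  read 'a': S0 --a--> S0
  read 'a': S0 --a--> S0
  read 'b': S0 --b--> S4
  read 'b': S4 --b--> S0

Answer: S0, S4, S0, S0, S0, S4, S0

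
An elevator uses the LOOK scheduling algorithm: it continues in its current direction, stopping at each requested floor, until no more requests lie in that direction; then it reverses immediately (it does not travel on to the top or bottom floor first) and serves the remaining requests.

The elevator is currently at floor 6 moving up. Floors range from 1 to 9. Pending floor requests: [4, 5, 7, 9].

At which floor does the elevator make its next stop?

Current floor: 6, direction: up
Requests above: [7, 9]
Requests below: [4, 5]
Moving up and requests lie above → nearest above is min([7, 9]) = 7

Answer: 7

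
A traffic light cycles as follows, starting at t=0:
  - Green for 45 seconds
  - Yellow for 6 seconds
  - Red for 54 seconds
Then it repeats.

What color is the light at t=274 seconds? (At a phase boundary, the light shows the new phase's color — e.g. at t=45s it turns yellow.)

Cycle length = 45 + 6 + 54 = 105s
t = 274, phase_t = 274 mod 105 = 64
64 >= 51 → RED

Answer: red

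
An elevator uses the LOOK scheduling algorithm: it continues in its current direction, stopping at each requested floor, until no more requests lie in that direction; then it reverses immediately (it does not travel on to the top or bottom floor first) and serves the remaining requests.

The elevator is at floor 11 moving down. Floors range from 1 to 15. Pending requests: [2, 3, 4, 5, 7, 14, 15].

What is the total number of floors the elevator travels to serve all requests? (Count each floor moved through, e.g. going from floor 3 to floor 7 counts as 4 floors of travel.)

Start at floor 11 moving down, LOOK stop order: [7, 5, 4, 3, 2, 14, 15]
  11 → 7: |7-11| = 4, total = 4
  7 → 5: |5-7| = 2, total = 6
  5 → 4: |4-5| = 1, total = 7
  4 → 3: |3-4| = 1, total = 8
  3 → 2: |2-3| = 1, total = 9
  2 → 14: |14-2| = 12, total = 21
  14 → 15: |15-14| = 1, total = 22

Answer: 22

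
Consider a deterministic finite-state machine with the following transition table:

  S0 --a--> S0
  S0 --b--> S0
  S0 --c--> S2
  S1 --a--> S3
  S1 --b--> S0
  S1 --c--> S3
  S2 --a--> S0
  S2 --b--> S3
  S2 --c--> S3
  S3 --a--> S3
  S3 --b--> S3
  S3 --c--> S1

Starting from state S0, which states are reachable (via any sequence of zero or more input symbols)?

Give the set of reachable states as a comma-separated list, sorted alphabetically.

BFS from S0:
  visit S0: S0--a-->S0 (seen), S0--b-->S0 (seen), S0--c-->S2 (new)
  visit S2: S2--a-->S0 (seen), S2--b-->S3 (new), S2--c-->S3 (seen)
  visit S3: S3--a-->S3 (seen), S3--b-->S3 (seen), S3--c-->S1 (new)
  visit S1: S1--a-->S3 (seen), S1--b-->S0 (seen), S1--c-->S3 (seen)

Answer: S0, S1, S2, S3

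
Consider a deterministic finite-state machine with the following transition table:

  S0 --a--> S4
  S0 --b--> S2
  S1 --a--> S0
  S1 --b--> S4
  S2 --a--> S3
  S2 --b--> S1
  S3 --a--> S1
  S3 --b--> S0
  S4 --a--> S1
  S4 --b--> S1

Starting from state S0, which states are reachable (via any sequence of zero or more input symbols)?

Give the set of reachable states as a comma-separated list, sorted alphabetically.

Answer: S0, S1, S2, S3, S4

Derivation:
BFS from S0:
  visit S0: S0--a-->S4 (new), S0--b-->S2 (new)
  visit S4: S4--a-->S1 (new), S4--b-->S1 (seen)
  visit S2: S2--a-->S3 (new), S2--b-->S1 (seen)
  visit S1: S1--a-->S0 (seen), S1--b-->S4 (seen)
  visit S3: S3--a-->S1 (seen), S3--b-->S0 (seen)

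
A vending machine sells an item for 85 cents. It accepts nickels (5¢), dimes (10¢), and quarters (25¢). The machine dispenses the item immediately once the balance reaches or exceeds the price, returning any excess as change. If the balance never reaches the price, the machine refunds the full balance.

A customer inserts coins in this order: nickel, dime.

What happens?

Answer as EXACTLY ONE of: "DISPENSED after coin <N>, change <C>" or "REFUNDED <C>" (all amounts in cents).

Price: 85¢
Coin 1 (nickel, 5¢): balance = 5¢
Coin 2 (dime, 10¢): balance = 15¢
All coins inserted, balance 15¢ < price 85¢ → REFUND 15¢

Answer: REFUNDED 15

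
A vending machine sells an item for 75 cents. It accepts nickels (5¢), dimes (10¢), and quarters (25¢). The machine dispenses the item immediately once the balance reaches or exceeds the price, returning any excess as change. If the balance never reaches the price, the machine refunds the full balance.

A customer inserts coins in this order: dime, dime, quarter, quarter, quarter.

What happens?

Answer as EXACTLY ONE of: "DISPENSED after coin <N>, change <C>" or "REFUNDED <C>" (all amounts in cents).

Answer: DISPENSED after coin 5, change 20

Derivation:
Price: 75¢
Coin 1 (dime, 10¢): balance = 10¢
Coin 2 (dime, 10¢): balance = 20¢
Coin 3 (quarter, 25¢): balance = 45¢
Coin 4 (quarter, 25¢): balance = 70¢
Coin 5 (quarter, 25¢): balance = 95¢
  → balance >= price → DISPENSE, change = 95 - 75 = 20¢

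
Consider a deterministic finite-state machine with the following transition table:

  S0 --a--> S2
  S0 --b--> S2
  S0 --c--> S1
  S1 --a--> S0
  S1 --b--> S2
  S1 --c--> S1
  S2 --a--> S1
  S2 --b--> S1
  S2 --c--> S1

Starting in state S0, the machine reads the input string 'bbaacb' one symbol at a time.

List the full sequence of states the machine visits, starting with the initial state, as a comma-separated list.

Start: S0
  read 'b': S0 --b--> S2
  read 'b': S2 --b--> S1
  read 'a': S1 --a--> S0
  read 'a': S0 --a--> S2
  read 'c': S2 --c--> S1
  read 'b': S1 --b--> S2

Answer: S0, S2, S1, S0, S2, S1, S2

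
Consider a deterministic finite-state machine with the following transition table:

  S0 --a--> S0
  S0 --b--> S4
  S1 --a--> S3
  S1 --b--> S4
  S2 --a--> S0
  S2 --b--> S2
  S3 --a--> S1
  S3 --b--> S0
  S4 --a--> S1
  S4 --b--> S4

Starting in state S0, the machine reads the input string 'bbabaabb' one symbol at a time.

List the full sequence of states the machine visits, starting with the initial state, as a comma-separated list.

Start: S0
  read 'b': S0 --b--> S4
  read 'b': S4 --b--> S4
  read 'a': S4 --a--> S1
  read 'b': S1 --b--> S4
  read 'a': S4 --a--> S1
  read 'a': S1 --a--> S3
  read 'b': S3 --b--> S0
  read 'b': S0 --b--> S4

Answer: S0, S4, S4, S1, S4, S1, S3, S0, S4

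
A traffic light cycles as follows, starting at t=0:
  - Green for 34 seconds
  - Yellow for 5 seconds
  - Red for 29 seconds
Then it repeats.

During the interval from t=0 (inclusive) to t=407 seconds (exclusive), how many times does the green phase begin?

Cycle = 34+5+29 = 68s
green phase starts at t = k*68 + 0 for k=0,1,2,...
Need k*68+0 < 407 → k < 5.985
k ∈ {0, ..., 5} → 6 starts

Answer: 6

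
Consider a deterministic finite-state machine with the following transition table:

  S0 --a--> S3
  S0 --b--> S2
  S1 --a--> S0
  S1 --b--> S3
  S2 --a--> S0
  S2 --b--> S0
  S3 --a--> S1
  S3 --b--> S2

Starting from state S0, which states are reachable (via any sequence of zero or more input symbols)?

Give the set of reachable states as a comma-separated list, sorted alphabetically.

Answer: S0, S1, S2, S3

Derivation:
BFS from S0:
  visit S0: S0--a-->S3 (new), S0--b-->S2 (new)
  visit S3: S3--a-->S1 (new), S3--b-->S2 (seen)
  visit S2: S2--a-->S0 (seen), S2--b-->S0 (seen)
  visit S1: S1--a-->S0 (seen), S1--b-->S3 (seen)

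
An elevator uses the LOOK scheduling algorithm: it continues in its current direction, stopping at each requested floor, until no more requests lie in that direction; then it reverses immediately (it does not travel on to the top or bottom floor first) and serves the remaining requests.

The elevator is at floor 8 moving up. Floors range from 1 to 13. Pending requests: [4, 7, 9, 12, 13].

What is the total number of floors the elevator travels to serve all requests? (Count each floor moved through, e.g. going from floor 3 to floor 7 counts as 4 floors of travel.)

Start at floor 8 moving up, LOOK stop order: [9, 12, 13, 7, 4]
  8 → 9: |9-8| = 1, total = 1
  9 → 12: |12-9| = 3, total = 4
  12 → 13: |13-12| = 1, total = 5
  13 → 7: |7-13| = 6, total = 11
  7 → 4: |4-7| = 3, total = 14

Answer: 14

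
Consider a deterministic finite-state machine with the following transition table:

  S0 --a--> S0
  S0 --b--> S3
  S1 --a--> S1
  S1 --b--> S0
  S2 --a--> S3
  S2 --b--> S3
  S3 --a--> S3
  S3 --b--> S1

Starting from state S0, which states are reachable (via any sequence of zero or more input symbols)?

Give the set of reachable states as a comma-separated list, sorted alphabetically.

BFS from S0:
  visit S0: S0--a-->S0 (seen), S0--b-->S3 (new)
  visit S3: S3--a-->S3 (seen), S3--b-->S1 (new)
  visit S1: S1--a-->S1 (seen), S1--b-->S0 (seen)

Answer: S0, S1, S3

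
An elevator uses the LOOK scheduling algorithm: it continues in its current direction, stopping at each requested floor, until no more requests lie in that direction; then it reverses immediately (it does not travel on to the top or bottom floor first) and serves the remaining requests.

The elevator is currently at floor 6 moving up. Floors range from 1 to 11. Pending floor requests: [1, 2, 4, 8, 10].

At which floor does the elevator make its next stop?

Answer: 8

Derivation:
Current floor: 6, direction: up
Requests above: [8, 10]
Requests below: [1, 2, 4]
Moving up and requests lie above → nearest above is min([8, 10]) = 8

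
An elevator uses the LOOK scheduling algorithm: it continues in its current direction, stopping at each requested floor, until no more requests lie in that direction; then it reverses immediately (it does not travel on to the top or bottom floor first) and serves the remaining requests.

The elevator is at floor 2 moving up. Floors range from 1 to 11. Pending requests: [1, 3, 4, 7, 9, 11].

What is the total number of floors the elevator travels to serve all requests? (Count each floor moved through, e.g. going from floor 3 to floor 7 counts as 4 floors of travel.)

Answer: 19

Derivation:
Start at floor 2 moving up, LOOK stop order: [3, 4, 7, 9, 11, 1]
  2 → 3: |3-2| = 1, total = 1
  3 → 4: |4-3| = 1, total = 2
  4 → 7: |7-4| = 3, total = 5
  7 → 9: |9-7| = 2, total = 7
  9 → 11: |11-9| = 2, total = 9
  11 → 1: |1-11| = 10, total = 19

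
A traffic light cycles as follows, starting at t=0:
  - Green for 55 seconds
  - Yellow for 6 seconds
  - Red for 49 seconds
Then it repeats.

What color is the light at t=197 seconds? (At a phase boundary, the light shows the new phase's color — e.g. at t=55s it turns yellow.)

Cycle length = 55 + 6 + 49 = 110s
t = 197, phase_t = 197 mod 110 = 87
87 >= 61 → RED

Answer: red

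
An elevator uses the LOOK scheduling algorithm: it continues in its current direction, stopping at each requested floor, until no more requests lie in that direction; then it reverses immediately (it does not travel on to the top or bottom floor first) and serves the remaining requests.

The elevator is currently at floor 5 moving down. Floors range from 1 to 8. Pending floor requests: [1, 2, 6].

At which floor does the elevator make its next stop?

Current floor: 5, direction: down
Requests above: [6]
Requests below: [1, 2]
Moving down and requests lie below → nearest below is max([1, 2]) = 2

Answer: 2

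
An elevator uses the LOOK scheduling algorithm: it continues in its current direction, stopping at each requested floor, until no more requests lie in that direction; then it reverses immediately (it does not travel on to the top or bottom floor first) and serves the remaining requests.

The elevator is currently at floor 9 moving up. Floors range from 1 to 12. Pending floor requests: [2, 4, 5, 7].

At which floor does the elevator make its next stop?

Answer: 7

Derivation:
Current floor: 9, direction: up
Requests above: []
Requests below: [2, 4, 5, 7]
Moving up but no requests above → reverse; nearest below is max([2, 4, 5, 7]) = 7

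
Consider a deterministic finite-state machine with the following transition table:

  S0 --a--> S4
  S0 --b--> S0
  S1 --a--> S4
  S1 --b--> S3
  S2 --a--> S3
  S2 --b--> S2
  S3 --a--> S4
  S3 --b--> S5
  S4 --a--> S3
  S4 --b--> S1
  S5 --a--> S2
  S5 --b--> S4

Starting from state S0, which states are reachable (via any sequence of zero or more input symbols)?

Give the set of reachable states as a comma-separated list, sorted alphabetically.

BFS from S0:
  visit S0: S0--a-->S4 (new), S0--b-->S0 (seen)
  visit S4: S4--a-->S3 (new), S4--b-->S1 (new)
  visit S3: S3--a-->S4 (seen), S3--b-->S5 (new)
  visit S1: S1--a-->S4 (seen), S1--b-->S3 (seen)
  visit S5: S5--a-->S2 (new), S5--b-->S4 (seen)
  visit S2: S2--a-->S3 (seen), S2--b-->S2 (seen)

Answer: S0, S1, S2, S3, S4, S5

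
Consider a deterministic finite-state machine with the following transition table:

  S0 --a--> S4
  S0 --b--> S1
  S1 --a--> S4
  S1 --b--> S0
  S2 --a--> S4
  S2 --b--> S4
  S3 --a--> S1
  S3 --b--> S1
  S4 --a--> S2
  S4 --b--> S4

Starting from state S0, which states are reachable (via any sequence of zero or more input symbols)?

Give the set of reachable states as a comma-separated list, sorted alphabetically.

BFS from S0:
  visit S0: S0--a-->S4 (new), S0--b-->S1 (new)
  visit S4: S4--a-->S2 (new), S4--b-->S4 (seen)
  visit S1: S1--a-->S4 (seen), S1--b-->S0 (seen)
  visit S2: S2--a-->S4 (seen), S2--b-->S4 (seen)

Answer: S0, S1, S2, S4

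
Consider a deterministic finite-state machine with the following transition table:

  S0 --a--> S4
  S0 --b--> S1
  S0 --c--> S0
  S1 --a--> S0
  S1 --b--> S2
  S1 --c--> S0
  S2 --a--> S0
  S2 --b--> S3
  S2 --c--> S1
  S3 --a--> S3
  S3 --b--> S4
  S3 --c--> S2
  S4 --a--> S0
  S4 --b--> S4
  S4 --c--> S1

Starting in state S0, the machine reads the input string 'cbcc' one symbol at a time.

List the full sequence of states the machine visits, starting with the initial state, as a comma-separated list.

Start: S0
  read 'c': S0 --c--> S0
  read 'b': S0 --b--> S1
  read 'c': S1 --c--> S0
  read 'c': S0 --c--> S0

Answer: S0, S0, S1, S0, S0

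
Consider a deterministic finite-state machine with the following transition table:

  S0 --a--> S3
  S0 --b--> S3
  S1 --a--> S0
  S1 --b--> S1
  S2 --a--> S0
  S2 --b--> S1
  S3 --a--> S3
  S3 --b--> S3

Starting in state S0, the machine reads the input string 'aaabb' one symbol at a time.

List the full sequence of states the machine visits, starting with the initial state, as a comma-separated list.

Answer: S0, S3, S3, S3, S3, S3

Derivation:
Start: S0
  read 'a': S0 --a--> S3
  read 'a': S3 --a--> S3
  read 'a': S3 --a--> S3
  read 'b': S3 --b--> S3
  read 'b': S3 --b--> S3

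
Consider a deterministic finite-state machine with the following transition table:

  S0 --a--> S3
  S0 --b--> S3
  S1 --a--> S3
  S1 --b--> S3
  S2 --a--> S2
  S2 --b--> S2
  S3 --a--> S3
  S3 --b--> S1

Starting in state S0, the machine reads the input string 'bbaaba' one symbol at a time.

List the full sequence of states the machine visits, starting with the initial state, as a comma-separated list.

Start: S0
  read 'b': S0 --b--> S3
  read 'b': S3 --b--> S1
  read 'a': S1 --a--> S3
  read 'a': S3 --a--> S3
  read 'b': S3 --b--> S1
  read 'a': S1 --a--> S3

Answer: S0, S3, S1, S3, S3, S1, S3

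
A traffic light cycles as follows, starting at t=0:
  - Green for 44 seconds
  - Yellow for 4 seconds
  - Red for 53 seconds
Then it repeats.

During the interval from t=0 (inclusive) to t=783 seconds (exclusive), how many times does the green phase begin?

Cycle = 44+4+53 = 101s
green phase starts at t = k*101 + 0 for k=0,1,2,...
Need k*101+0 < 783 → k < 7.752
k ∈ {0, ..., 7} → 8 starts

Answer: 8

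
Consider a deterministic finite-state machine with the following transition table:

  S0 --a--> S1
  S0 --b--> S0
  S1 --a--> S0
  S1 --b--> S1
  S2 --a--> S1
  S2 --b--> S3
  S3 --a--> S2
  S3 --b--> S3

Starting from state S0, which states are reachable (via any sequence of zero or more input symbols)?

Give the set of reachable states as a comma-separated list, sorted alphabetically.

Answer: S0, S1

Derivation:
BFS from S0:
  visit S0: S0--a-->S1 (new), S0--b-->S0 (seen)
  visit S1: S1--a-->S0 (seen), S1--b-->S1 (seen)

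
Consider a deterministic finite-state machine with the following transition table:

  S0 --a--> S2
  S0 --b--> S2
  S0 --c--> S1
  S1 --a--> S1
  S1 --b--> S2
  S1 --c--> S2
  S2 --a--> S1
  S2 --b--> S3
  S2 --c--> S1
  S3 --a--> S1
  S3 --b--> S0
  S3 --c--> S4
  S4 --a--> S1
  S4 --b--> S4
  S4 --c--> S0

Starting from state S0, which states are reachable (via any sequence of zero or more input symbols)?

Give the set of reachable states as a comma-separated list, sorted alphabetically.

Answer: S0, S1, S2, S3, S4

Derivation:
BFS from S0:
  visit S0: S0--a-->S2 (new), S0--b-->S2 (seen), S0--c-->S1 (new)
  visit S2: S2--a-->S1 (seen), S2--b-->S3 (new), S2--c-->S1 (seen)
  visit S1: S1--a-->S1 (seen), S1--b-->S2 (seen), S1--c-->S2 (seen)
  visit S3: S3--a-->S1 (seen), S3--b-->S0 (seen), S3--c-->S4 (new)
  visit S4: S4--a-->S1 (seen), S4--b-->S4 (seen), S4--c-->S0 (seen)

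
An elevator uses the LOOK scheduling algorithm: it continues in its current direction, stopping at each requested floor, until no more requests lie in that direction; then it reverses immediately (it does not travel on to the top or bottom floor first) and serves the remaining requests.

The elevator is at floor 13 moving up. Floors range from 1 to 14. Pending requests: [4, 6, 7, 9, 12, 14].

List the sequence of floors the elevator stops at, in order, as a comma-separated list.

Current: 13, moving UP
Serve above first (ascending): [14]
Then reverse, serve below (descending): [12, 9, 7, 6, 4]

Answer: 14, 12, 9, 7, 6, 4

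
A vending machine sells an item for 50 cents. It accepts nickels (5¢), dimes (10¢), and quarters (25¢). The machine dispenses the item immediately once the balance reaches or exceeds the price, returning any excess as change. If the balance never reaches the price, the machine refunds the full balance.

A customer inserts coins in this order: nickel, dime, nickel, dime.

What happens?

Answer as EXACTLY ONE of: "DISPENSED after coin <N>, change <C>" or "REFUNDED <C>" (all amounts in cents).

Answer: REFUNDED 30

Derivation:
Price: 50¢
Coin 1 (nickel, 5¢): balance = 5¢
Coin 2 (dime, 10¢): balance = 15¢
Coin 3 (nickel, 5¢): balance = 20¢
Coin 4 (dime, 10¢): balance = 30¢
All coins inserted, balance 30¢ < price 50¢ → REFUND 30¢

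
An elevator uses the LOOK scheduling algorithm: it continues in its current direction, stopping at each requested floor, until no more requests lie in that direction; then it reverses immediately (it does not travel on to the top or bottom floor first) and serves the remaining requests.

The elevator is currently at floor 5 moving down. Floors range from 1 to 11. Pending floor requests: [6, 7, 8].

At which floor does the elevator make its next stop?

Current floor: 5, direction: down
Requests above: [6, 7, 8]
Requests below: []
Moving down but no requests below → reverse; nearest above is min([6, 7, 8]) = 6

Answer: 6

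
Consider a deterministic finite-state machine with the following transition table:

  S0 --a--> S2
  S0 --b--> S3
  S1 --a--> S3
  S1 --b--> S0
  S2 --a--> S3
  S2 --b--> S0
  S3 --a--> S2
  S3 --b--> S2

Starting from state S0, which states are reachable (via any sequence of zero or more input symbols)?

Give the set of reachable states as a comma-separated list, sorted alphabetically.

BFS from S0:
  visit S0: S0--a-->S2 (new), S0--b-->S3 (new)
  visit S2: S2--a-->S3 (seen), S2--b-->S0 (seen)
  visit S3: S3--a-->S2 (seen), S3--b-->S2 (seen)

Answer: S0, S2, S3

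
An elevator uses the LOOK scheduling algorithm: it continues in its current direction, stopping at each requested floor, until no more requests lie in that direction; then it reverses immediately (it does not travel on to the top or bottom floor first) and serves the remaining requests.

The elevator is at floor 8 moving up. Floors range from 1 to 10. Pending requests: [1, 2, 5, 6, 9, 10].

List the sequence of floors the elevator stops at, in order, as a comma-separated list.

Current: 8, moving UP
Serve above first (ascending): [9, 10]
Then reverse, serve below (descending): [6, 5, 2, 1]

Answer: 9, 10, 6, 5, 2, 1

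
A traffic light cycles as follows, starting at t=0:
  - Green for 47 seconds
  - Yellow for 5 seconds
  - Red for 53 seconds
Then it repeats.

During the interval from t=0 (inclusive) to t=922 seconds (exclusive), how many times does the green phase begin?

Answer: 9

Derivation:
Cycle = 47+5+53 = 105s
green phase starts at t = k*105 + 0 for k=0,1,2,...
Need k*105+0 < 922 → k < 8.781
k ∈ {0, ..., 8} → 9 starts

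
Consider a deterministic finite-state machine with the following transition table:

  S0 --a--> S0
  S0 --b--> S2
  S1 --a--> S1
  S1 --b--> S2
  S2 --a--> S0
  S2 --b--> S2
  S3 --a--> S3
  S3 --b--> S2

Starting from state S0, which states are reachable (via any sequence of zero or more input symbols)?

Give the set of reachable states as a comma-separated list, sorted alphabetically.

BFS from S0:
  visit S0: S0--a-->S0 (seen), S0--b-->S2 (new)
  visit S2: S2--a-->S0 (seen), S2--b-->S2 (seen)

Answer: S0, S2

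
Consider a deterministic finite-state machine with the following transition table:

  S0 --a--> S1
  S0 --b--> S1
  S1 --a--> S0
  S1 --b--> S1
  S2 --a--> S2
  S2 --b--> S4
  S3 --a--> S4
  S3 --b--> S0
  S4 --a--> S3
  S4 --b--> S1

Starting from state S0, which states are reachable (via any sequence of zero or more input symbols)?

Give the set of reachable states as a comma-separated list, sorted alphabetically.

Answer: S0, S1

Derivation:
BFS from S0:
  visit S0: S0--a-->S1 (new), S0--b-->S1 (seen)
  visit S1: S1--a-->S0 (seen), S1--b-->S1 (seen)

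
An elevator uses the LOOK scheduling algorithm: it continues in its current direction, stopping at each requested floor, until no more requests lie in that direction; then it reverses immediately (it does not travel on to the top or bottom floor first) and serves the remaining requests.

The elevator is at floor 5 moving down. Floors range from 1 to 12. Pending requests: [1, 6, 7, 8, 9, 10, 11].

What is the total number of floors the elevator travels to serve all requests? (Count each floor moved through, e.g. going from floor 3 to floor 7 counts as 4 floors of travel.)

Start at floor 5 moving down, LOOK stop order: [1, 6, 7, 8, 9, 10, 11]
  5 → 1: |1-5| = 4, total = 4
  1 → 6: |6-1| = 5, total = 9
  6 → 7: |7-6| = 1, total = 10
  7 → 8: |8-7| = 1, total = 11
  8 → 9: |9-8| = 1, total = 12
  9 → 10: |10-9| = 1, total = 13
  10 → 11: |11-10| = 1, total = 14

Answer: 14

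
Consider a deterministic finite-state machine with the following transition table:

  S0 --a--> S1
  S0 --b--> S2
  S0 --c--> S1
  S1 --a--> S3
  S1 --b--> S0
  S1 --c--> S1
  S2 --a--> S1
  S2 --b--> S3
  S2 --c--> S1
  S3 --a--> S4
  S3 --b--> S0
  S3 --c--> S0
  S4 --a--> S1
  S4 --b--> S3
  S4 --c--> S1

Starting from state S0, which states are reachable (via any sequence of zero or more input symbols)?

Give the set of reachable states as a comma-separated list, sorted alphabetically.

Answer: S0, S1, S2, S3, S4

Derivation:
BFS from S0:
  visit S0: S0--a-->S1 (new), S0--b-->S2 (new), S0--c-->S1 (seen)
  visit S1: S1--a-->S3 (new), S1--b-->S0 (seen), S1--c-->S1 (seen)
  visit S2: S2--a-->S1 (seen), S2--b-->S3 (seen), S2--c-->S1 (seen)
  visit S3: S3--a-->S4 (new), S3--b-->S0 (seen), S3--c-->S0 (seen)
  visit S4: S4--a-->S1 (seen), S4--b-->S3 (seen), S4--c-->S1 (seen)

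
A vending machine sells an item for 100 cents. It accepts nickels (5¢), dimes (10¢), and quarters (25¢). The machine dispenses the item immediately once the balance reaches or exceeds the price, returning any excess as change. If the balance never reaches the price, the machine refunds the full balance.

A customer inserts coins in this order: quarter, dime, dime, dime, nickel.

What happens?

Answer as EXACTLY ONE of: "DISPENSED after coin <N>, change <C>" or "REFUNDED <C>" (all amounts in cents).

Price: 100¢
Coin 1 (quarter, 25¢): balance = 25¢
Coin 2 (dime, 10¢): balance = 35¢
Coin 3 (dime, 10¢): balance = 45¢
Coin 4 (dime, 10¢): balance = 55¢
Coin 5 (nickel, 5¢): balance = 60¢
All coins inserted, balance 60¢ < price 100¢ → REFUND 60¢

Answer: REFUNDED 60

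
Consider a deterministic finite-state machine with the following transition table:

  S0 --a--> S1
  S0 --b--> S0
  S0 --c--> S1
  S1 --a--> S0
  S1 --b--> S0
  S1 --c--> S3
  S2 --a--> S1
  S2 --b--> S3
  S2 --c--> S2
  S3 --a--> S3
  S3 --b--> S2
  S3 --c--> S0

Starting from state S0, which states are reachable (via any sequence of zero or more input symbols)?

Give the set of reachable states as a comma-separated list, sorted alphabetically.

Answer: S0, S1, S2, S3

Derivation:
BFS from S0:
  visit S0: S0--a-->S1 (new), S0--b-->S0 (seen), S0--c-->S1 (seen)
  visit S1: S1--a-->S0 (seen), S1--b-->S0 (seen), S1--c-->S3 (new)
  visit S3: S3--a-->S3 (seen), S3--b-->S2 (new), S3--c-->S0 (seen)
  visit S2: S2--a-->S1 (seen), S2--b-->S3 (seen), S2--c-->S2 (seen)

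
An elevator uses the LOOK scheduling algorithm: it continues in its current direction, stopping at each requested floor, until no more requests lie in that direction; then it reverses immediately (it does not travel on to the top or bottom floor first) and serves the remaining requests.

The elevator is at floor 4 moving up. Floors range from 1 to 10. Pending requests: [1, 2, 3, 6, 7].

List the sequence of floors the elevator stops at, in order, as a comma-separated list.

Current: 4, moving UP
Serve above first (ascending): [6, 7]
Then reverse, serve below (descending): [3, 2, 1]

Answer: 6, 7, 3, 2, 1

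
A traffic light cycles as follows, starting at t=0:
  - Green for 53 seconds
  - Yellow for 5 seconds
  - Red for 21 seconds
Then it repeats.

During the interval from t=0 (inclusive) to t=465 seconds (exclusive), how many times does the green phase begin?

Cycle = 53+5+21 = 79s
green phase starts at t = k*79 + 0 for k=0,1,2,...
Need k*79+0 < 465 → k < 5.886
k ∈ {0, ..., 5} → 6 starts

Answer: 6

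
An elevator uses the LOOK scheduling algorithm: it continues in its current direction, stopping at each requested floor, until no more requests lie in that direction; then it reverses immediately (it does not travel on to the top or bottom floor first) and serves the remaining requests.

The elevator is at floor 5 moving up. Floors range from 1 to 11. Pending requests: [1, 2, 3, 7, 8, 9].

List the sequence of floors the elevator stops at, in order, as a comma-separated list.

Current: 5, moving UP
Serve above first (ascending): [7, 8, 9]
Then reverse, serve below (descending): [3, 2, 1]

Answer: 7, 8, 9, 3, 2, 1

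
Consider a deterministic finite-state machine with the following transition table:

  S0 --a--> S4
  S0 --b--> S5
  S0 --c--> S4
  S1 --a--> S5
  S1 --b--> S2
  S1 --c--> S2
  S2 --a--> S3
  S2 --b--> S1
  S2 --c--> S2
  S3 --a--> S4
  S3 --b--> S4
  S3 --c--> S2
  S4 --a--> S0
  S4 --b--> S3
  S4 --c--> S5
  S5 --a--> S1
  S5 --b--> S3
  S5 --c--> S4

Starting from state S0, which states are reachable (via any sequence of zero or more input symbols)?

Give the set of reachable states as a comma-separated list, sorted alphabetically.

Answer: S0, S1, S2, S3, S4, S5

Derivation:
BFS from S0:
  visit S0: S0--a-->S4 (new), S0--b-->S5 (new), S0--c-->S4 (seen)
  visit S4: S4--a-->S0 (seen), S4--b-->S3 (new), S4--c-->S5 (seen)
  visit S5: S5--a-->S1 (new), S5--b-->S3 (seen), S5--c-->S4 (seen)
  visit S3: S3--a-->S4 (seen), S3--b-->S4 (seen), S3--c-->S2 (new)
  visit S1: S1--a-->S5 (seen), S1--b-->S2 (seen), S1--c-->S2 (seen)
  visit S2: S2--a-->S3 (seen), S2--b-->S1 (seen), S2--c-->S2 (seen)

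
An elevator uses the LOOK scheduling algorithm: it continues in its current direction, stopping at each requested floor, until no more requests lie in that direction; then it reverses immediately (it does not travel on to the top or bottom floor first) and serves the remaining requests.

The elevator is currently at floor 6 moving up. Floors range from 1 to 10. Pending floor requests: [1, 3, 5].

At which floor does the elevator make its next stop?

Current floor: 6, direction: up
Requests above: []
Requests below: [1, 3, 5]
Moving up but no requests above → reverse; nearest below is max([1, 3, 5]) = 5

Answer: 5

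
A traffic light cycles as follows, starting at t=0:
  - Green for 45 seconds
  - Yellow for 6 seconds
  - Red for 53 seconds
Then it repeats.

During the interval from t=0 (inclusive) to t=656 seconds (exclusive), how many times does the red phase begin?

Answer: 6

Derivation:
Cycle = 45+6+53 = 104s
red phase starts at t = k*104 + 51 for k=0,1,2,...
Need k*104+51 < 656 → k < 5.817
k ∈ {0, ..., 5} → 6 starts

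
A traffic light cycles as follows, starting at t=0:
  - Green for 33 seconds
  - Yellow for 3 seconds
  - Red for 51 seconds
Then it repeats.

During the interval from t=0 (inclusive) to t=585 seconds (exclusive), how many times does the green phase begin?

Answer: 7

Derivation:
Cycle = 33+3+51 = 87s
green phase starts at t = k*87 + 0 for k=0,1,2,...
Need k*87+0 < 585 → k < 6.724
k ∈ {0, ..., 6} → 7 starts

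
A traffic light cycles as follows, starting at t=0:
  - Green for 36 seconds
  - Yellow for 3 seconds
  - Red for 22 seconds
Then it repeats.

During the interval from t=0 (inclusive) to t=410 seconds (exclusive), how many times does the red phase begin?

Cycle = 36+3+22 = 61s
red phase starts at t = k*61 + 39 for k=0,1,2,...
Need k*61+39 < 410 → k < 6.082
k ∈ {0, ..., 6} → 7 starts

Answer: 7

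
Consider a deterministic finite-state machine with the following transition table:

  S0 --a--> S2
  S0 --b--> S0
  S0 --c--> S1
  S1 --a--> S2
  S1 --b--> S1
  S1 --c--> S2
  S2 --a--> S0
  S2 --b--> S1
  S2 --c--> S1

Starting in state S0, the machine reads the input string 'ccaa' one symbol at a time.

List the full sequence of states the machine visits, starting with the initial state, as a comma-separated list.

Start: S0
  read 'c': S0 --c--> S1
  read 'c': S1 --c--> S2
  read 'a': S2 --a--> S0
  read 'a': S0 --a--> S2

Answer: S0, S1, S2, S0, S2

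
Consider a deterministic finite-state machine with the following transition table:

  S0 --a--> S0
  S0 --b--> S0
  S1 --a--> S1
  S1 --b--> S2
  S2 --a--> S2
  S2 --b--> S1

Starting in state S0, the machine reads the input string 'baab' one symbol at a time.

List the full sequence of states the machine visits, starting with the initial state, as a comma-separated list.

Answer: S0, S0, S0, S0, S0

Derivation:
Start: S0
  read 'b': S0 --b--> S0
  read 'a': S0 --a--> S0
  read 'a': S0 --a--> S0
  read 'b': S0 --b--> S0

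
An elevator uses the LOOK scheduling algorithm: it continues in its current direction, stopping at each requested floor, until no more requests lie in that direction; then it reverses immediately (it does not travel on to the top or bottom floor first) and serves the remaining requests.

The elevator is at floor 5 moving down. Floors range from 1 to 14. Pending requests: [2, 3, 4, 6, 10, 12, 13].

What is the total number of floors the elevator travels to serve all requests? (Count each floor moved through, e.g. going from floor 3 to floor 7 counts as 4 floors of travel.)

Answer: 14

Derivation:
Start at floor 5 moving down, LOOK stop order: [4, 3, 2, 6, 10, 12, 13]
  5 → 4: |4-5| = 1, total = 1
  4 → 3: |3-4| = 1, total = 2
  3 → 2: |2-3| = 1, total = 3
  2 → 6: |6-2| = 4, total = 7
  6 → 10: |10-6| = 4, total = 11
  10 → 12: |12-10| = 2, total = 13
  12 → 13: |13-12| = 1, total = 14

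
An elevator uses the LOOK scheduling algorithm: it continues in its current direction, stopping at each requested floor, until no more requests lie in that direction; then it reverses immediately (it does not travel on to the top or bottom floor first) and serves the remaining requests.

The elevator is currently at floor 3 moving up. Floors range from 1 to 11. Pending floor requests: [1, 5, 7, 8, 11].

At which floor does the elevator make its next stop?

Answer: 5

Derivation:
Current floor: 3, direction: up
Requests above: [5, 7, 8, 11]
Requests below: [1]
Moving up and requests lie above → nearest above is min([5, 7, 8, 11]) = 5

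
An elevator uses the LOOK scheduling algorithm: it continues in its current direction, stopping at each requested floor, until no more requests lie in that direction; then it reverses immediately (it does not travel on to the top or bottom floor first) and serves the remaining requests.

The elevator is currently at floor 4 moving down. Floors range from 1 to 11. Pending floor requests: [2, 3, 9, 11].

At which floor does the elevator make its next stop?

Current floor: 4, direction: down
Requests above: [9, 11]
Requests below: [2, 3]
Moving down and requests lie below → nearest below is max([2, 3]) = 3

Answer: 3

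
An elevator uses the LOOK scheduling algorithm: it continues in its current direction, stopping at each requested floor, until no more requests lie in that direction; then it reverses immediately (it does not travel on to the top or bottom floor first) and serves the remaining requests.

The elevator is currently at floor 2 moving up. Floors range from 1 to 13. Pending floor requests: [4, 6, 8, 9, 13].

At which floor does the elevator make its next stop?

Current floor: 2, direction: up
Requests above: [4, 6, 8, 9, 13]
Requests below: []
Moving up and requests lie above → nearest above is min([4, 6, 8, 9, 13]) = 4

Answer: 4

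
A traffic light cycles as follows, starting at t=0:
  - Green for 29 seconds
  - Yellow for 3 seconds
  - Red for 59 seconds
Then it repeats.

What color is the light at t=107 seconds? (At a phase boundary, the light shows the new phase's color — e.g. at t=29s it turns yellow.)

Cycle length = 29 + 3 + 59 = 91s
t = 107, phase_t = 107 mod 91 = 16
16 < 29 (green end) → GREEN

Answer: green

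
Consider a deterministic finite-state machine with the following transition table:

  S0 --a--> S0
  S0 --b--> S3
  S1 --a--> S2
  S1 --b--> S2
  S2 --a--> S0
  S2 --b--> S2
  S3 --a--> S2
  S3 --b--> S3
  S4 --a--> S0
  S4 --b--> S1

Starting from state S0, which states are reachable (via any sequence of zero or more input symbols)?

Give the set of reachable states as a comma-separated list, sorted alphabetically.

BFS from S0:
  visit S0: S0--a-->S0 (seen), S0--b-->S3 (new)
  visit S3: S3--a-->S2 (new), S3--b-->S3 (seen)
  visit S2: S2--a-->S0 (seen), S2--b-->S2 (seen)

Answer: S0, S2, S3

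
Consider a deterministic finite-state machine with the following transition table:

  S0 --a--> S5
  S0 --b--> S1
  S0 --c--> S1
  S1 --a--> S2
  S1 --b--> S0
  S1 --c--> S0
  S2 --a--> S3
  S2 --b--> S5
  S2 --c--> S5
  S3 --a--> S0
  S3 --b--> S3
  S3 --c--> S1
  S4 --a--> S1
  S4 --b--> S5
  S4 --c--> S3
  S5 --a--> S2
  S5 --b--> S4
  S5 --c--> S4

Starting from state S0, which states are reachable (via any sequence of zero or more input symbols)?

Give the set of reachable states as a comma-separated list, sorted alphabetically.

BFS from S0:
  visit S0: S0--a-->S5 (new), S0--b-->S1 (new), S0--c-->S1 (seen)
  visit S5: S5--a-->S2 (new), S5--b-->S4 (new), S5--c-->S4 (seen)
  visit S1: S1--a-->S2 (seen), S1--b-->S0 (seen), S1--c-->S0 (seen)
  visit S2: S2--a-->S3 (new), S2--b-->S5 (seen), S2--c-->S5 (seen)
  visit S4: S4--a-->S1 (seen), S4--b-->S5 (seen), S4--c-->S3 (seen)
  visit S3: S3--a-->S0 (seen), S3--b-->S3 (seen), S3--c-->S1 (seen)

Answer: S0, S1, S2, S3, S4, S5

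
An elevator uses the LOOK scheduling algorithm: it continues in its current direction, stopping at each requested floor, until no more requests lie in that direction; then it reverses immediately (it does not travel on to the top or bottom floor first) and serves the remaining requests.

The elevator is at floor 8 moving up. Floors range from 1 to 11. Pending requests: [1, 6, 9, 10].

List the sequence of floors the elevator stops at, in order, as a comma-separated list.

Current: 8, moving UP
Serve above first (ascending): [9, 10]
Then reverse, serve below (descending): [6, 1]

Answer: 9, 10, 6, 1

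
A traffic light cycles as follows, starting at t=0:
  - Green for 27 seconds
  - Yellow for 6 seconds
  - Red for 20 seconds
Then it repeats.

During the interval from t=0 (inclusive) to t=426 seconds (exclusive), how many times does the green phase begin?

Answer: 9

Derivation:
Cycle = 27+6+20 = 53s
green phase starts at t = k*53 + 0 for k=0,1,2,...
Need k*53+0 < 426 → k < 8.038
k ∈ {0, ..., 8} → 9 starts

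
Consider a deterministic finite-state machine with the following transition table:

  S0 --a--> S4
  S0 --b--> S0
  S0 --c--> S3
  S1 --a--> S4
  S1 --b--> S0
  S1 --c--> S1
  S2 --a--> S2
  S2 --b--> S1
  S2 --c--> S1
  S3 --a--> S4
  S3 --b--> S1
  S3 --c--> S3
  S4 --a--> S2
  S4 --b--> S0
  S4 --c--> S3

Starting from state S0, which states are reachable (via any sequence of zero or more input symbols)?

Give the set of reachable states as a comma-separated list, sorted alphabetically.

Answer: S0, S1, S2, S3, S4

Derivation:
BFS from S0:
  visit S0: S0--a-->S4 (new), S0--b-->S0 (seen), S0--c-->S3 (new)
  visit S4: S4--a-->S2 (new), S4--b-->S0 (seen), S4--c-->S3 (seen)
  visit S3: S3--a-->S4 (seen), S3--b-->S1 (new), S3--c-->S3 (seen)
  visit S2: S2--a-->S2 (seen), S2--b-->S1 (seen), S2--c-->S1 (seen)
  visit S1: S1--a-->S4 (seen), S1--b-->S0 (seen), S1--c-->S1 (seen)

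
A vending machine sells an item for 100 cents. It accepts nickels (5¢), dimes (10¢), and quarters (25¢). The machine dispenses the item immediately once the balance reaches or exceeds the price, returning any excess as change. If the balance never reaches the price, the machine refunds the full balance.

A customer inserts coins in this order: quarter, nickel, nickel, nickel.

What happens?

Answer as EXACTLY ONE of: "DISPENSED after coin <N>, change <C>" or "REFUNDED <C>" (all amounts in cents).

Price: 100¢
Coin 1 (quarter, 25¢): balance = 25¢
Coin 2 (nickel, 5¢): balance = 30¢
Coin 3 (nickel, 5¢): balance = 35¢
Coin 4 (nickel, 5¢): balance = 40¢
All coins inserted, balance 40¢ < price 100¢ → REFUND 40¢

Answer: REFUNDED 40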